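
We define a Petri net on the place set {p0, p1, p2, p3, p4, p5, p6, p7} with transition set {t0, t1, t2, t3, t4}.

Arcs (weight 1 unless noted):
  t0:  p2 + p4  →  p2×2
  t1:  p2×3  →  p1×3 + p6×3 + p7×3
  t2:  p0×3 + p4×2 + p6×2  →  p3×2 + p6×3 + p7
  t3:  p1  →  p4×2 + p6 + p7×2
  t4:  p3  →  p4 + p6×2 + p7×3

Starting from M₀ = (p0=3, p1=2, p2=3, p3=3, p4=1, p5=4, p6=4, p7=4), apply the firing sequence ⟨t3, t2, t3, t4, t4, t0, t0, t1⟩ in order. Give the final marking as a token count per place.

(p0=0, p1=3, p2=2, p3=3, p4=3, p5=4, p6=14, p7=18)

step 1: fire t3:  (p0=3, p1=2, p2=3, p3=3, p4=1, p5=4, p6=4, p7=4) → (p0=3, p1=1, p2=3, p3=3, p4=3, p5=4, p6=5, p7=6)
step 2: fire t2:  (p0=3, p1=1, p2=3, p3=3, p4=3, p5=4, p6=5, p7=6) → (p0=0, p1=1, p2=3, p3=5, p4=1, p5=4, p6=6, p7=7)
step 3: fire t3:  (p0=0, p1=1, p2=3, p3=5, p4=1, p5=4, p6=6, p7=7) → (p0=0, p1=0, p2=3, p3=5, p4=3, p5=4, p6=7, p7=9)
step 4: fire t4:  (p0=0, p1=0, p2=3, p3=5, p4=3, p5=4, p6=7, p7=9) → (p0=0, p1=0, p2=3, p3=4, p4=4, p5=4, p6=9, p7=12)
step 5: fire t4:  (p0=0, p1=0, p2=3, p3=4, p4=4, p5=4, p6=9, p7=12) → (p0=0, p1=0, p2=3, p3=3, p4=5, p5=4, p6=11, p7=15)
step 6: fire t0:  (p0=0, p1=0, p2=3, p3=3, p4=5, p5=4, p6=11, p7=15) → (p0=0, p1=0, p2=4, p3=3, p4=4, p5=4, p6=11, p7=15)
step 7: fire t0:  (p0=0, p1=0, p2=4, p3=3, p4=4, p5=4, p6=11, p7=15) → (p0=0, p1=0, p2=5, p3=3, p4=3, p5=4, p6=11, p7=15)
step 8: fire t1:  (p0=0, p1=0, p2=5, p3=3, p4=3, p5=4, p6=11, p7=15) → (p0=0, p1=3, p2=2, p3=3, p4=3, p5=4, p6=14, p7=18)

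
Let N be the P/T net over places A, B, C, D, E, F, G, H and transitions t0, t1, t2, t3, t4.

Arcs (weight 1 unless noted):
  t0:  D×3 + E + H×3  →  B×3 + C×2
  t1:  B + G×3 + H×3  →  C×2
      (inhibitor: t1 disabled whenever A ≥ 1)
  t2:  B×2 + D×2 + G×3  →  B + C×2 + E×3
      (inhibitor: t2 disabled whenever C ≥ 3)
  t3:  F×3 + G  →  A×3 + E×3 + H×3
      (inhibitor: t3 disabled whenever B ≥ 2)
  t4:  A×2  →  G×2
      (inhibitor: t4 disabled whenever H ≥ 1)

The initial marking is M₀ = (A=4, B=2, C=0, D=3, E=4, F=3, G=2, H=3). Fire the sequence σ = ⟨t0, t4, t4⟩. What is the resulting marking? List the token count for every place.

step 1: fire t0:  (A=4, B=2, C=0, D=3, E=4, F=3, G=2, H=3) → (A=4, B=5, C=2, D=0, E=3, F=3, G=2, H=0)
step 2: fire t4:  (A=4, B=5, C=2, D=0, E=3, F=3, G=2, H=0) → (A=2, B=5, C=2, D=0, E=3, F=3, G=4, H=0)
step 3: fire t4:  (A=2, B=5, C=2, D=0, E=3, F=3, G=4, H=0) → (A=0, B=5, C=2, D=0, E=3, F=3, G=6, H=0)

(A=0, B=5, C=2, D=0, E=3, F=3, G=6, H=0)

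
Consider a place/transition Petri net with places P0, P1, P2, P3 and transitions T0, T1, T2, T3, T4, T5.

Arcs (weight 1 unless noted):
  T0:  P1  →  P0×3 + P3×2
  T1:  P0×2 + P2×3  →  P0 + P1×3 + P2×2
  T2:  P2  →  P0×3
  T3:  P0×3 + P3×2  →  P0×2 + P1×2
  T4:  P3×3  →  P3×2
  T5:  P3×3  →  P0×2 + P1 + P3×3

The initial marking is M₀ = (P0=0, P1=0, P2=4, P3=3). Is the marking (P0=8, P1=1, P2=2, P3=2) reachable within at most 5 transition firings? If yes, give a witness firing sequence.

YES — reachable via ⟨T2, T2, T5, T4⟩ (4 firings)

step 1: fire T2:  (P0=0, P1=0, P2=4, P3=3) → (P0=3, P1=0, P2=3, P3=3)
step 2: fire T2:  (P0=3, P1=0, P2=3, P3=3) → (P0=6, P1=0, P2=2, P3=3)
step 3: fire T5:  (P0=6, P1=0, P2=2, P3=3) → (P0=8, P1=1, P2=2, P3=3)
step 4: fire T4:  (P0=8, P1=1, P2=2, P3=3) → (P0=8, P1=1, P2=2, P3=2)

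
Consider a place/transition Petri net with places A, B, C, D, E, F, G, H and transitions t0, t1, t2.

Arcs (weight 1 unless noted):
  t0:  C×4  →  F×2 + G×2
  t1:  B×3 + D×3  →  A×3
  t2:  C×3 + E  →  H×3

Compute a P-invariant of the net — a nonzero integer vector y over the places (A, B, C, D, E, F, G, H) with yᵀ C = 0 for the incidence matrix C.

y = (A:1, B:1, C:0, D:0, E:0, F:0, G:0, H:0)

Incidence matrix C (rows=places, cols=transitions):
       t0   t1   t2
    A   0    3    0
    B   0   -3    0
    C  -4    0   -3
    D   0   -3    0
    E   0    0   -1
    F   2    0    0
    G   2    0    0
    H   0    0    3

Candidate y = [1, 1, 0, 0, 0, 0, 0, 0]; check y·C column-wise:
  col t0: 1·0 + 1·0 + 0·-4 + 0·2 + 0·2 = 0
  col t1: 1·3 + 1·-3 + 0·-3 = 0
  col t2: 1·0 + 1·0 + 0·-3 + 0·-1 + 0·3 = 0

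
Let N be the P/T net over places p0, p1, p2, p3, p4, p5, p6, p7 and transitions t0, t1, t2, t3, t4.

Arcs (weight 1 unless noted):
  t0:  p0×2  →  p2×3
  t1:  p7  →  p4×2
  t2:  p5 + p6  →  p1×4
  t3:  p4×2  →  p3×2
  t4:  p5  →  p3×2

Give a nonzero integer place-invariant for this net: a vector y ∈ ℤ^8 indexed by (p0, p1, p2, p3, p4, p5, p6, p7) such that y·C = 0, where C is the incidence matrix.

Incidence matrix C (rows=places, cols=transitions):
       t0   t1   t2   t3   t4
   p0  -2    0    0    0    0
   p1   0    0    4    0    0
   p2   3    0    0    0    0
   p3   0    0    0    2    2
   p4   0    2    0   -2    0
   p5   0    0   -1    0   -1
   p6   0    0   -1    0    0
   p7   0   -1    0    0    0

Candidate y = [3, 0, 2, 0, 0, 0, 0, 0]; check y·C column-wise:
  col t0: 3·-2 + 2·3 = 0
  col t1: 3·0 + 2·0 + 0·2 + 0·-1 = 0
  col t2: 3·0 + 0·4 + 2·0 + 0·-1 + 0·-1 = 0
  col t3: 3·0 + 2·0 + 0·2 + 0·-2 = 0
  col t4: 3·0 + 2·0 + 0·2 + 0·-1 = 0

y = (p0:3, p1:0, p2:2, p3:0, p4:0, p5:0, p6:0, p7:0)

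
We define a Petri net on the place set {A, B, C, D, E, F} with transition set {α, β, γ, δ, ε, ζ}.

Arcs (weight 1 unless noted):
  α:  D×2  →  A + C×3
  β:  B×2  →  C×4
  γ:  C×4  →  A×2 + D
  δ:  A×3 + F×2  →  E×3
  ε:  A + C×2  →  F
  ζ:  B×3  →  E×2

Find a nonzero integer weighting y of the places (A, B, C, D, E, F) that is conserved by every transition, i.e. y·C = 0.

Incidence matrix C (rows=places, cols=transitions):
        α    β    γ    δ    ε    ζ
    A   1    0    2   -3   -1    0
    B   0   -2    0    0    0   -3
    C   3    4   -4    0   -2    0
    D  -2    0    1    0    0    0
    E   0    0    0    3    0    2
    F   0    0    0   -2    1    0

Candidate y = [1, 2, 1, 2, 3, 3]; check y·C column-wise:
  col α: 1·1 + 2·0 + 1·3 + 2·-2 + 3·0 + 3·0 = 0
  col β: 1·0 + 2·-2 + 1·4 + 2·0 + 3·0 + 3·0 = 0
  col γ: 1·2 + 2·0 + 1·-4 + 2·1 + 3·0 + 3·0 = 0
  col δ: 1·-3 + 2·0 + 1·0 + 2·0 + 3·3 + 3·-2 = 0
  col ε: 1·-1 + 2·0 + 1·-2 + 2·0 + 3·0 + 3·1 = 0
  col ζ: 1·0 + 2·-3 + 1·0 + 2·0 + 3·2 + 3·0 = 0

y = (A:1, B:2, C:1, D:2, E:3, F:3)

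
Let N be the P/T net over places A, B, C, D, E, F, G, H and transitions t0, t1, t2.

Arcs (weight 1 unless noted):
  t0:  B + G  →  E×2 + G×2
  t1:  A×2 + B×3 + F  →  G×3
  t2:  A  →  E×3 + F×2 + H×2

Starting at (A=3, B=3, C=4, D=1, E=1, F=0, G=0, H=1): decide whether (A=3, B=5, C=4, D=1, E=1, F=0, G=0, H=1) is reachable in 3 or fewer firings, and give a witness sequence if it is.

depth 0: 1 marking
depth 1: 2 markings reached so far
depth 2: 4 markings reached so far
depth 3: 5 markings reached so far
target is not among the 5 markings reachable within 3 steps

NO — not reachable within 3 firings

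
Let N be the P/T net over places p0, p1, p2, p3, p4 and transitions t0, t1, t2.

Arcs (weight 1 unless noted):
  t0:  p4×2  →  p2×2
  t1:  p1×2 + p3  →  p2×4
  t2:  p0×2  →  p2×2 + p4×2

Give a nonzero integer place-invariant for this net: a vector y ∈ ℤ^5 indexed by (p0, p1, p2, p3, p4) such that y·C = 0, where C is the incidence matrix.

Incidence matrix C (rows=places, cols=transitions):
       t0   t1   t2
   p0   0    0   -2
   p1   0   -2    0
   p2   2    4    2
   p3   0   -1    0
   p4  -2    0    2

Candidate y = [0, 1, 0, -2, 0]; check y·C column-wise:
  col t0: 1·0 + 0·2 + -2·0 + 0·-2 = 0
  col t1: 1·-2 + 0·4 + -2·-1 = 0
  col t2: 0·-2 + 1·0 + 0·2 + -2·0 + 0·2 = 0

y = (p0:0, p1:1, p2:0, p3:-2, p4:0)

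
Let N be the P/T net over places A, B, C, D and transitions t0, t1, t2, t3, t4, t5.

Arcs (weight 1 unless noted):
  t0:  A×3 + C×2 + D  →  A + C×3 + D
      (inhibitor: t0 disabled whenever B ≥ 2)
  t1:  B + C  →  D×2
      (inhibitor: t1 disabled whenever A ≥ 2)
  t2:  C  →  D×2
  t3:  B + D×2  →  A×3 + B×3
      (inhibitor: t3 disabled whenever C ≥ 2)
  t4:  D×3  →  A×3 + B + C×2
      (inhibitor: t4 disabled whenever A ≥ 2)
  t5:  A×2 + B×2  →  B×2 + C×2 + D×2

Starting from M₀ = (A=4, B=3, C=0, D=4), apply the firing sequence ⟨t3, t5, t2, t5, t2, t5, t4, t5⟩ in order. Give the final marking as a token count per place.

(A=2, B=6, C=8, D=11)

step 1: fire t3:  (A=4, B=3, C=0, D=4) → (A=7, B=5, C=0, D=2)
step 2: fire t5:  (A=7, B=5, C=0, D=2) → (A=5, B=5, C=2, D=4)
step 3: fire t2:  (A=5, B=5, C=2, D=4) → (A=5, B=5, C=1, D=6)
step 4: fire t5:  (A=5, B=5, C=1, D=6) → (A=3, B=5, C=3, D=8)
step 5: fire t2:  (A=3, B=5, C=3, D=8) → (A=3, B=5, C=2, D=10)
step 6: fire t5:  (A=3, B=5, C=2, D=10) → (A=1, B=5, C=4, D=12)
step 7: fire t4:  (A=1, B=5, C=4, D=12) → (A=4, B=6, C=6, D=9)
step 8: fire t5:  (A=4, B=6, C=6, D=9) → (A=2, B=6, C=8, D=11)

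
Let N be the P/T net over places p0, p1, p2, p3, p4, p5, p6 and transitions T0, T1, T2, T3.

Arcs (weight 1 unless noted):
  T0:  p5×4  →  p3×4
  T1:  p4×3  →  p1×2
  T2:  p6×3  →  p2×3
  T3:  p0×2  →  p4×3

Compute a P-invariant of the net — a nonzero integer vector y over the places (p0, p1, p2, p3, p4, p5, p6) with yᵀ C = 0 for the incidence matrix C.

y = (p0:3, p1:3, p2:0, p3:0, p4:2, p5:0, p6:0)

Incidence matrix C (rows=places, cols=transitions):
       T0   T1   T2   T3
   p0   0    0    0   -2
   p1   0    2    0    0
   p2   0    0    3    0
   p3   4    0    0    0
   p4   0   -3    0    3
   p5  -4    0    0    0
   p6   0    0   -3    0

Candidate y = [3, 3, 0, 0, 2, 0, 0]; check y·C column-wise:
  col T0: 3·0 + 3·0 + 0·4 + 2·0 + 0·-4 = 0
  col T1: 3·0 + 3·2 + 2·-3 = 0
  col T2: 3·0 + 3·0 + 0·3 + 2·0 + 0·-3 = 0
  col T3: 3·-2 + 3·0 + 2·3 = 0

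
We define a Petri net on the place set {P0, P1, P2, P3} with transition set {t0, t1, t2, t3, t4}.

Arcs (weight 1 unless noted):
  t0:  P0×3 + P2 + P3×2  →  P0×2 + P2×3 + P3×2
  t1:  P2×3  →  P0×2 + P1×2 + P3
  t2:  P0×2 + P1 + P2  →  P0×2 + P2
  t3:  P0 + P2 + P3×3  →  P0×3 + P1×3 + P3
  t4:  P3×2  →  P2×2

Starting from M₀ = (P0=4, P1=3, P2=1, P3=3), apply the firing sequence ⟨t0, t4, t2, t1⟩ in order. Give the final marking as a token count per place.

(P0=5, P1=4, P2=2, P3=2)

step 1: fire t0:  (P0=4, P1=3, P2=1, P3=3) → (P0=3, P1=3, P2=3, P3=3)
step 2: fire t4:  (P0=3, P1=3, P2=3, P3=3) → (P0=3, P1=3, P2=5, P3=1)
step 3: fire t2:  (P0=3, P1=3, P2=5, P3=1) → (P0=3, P1=2, P2=5, P3=1)
step 4: fire t1:  (P0=3, P1=2, P2=5, P3=1) → (P0=5, P1=4, P2=2, P3=2)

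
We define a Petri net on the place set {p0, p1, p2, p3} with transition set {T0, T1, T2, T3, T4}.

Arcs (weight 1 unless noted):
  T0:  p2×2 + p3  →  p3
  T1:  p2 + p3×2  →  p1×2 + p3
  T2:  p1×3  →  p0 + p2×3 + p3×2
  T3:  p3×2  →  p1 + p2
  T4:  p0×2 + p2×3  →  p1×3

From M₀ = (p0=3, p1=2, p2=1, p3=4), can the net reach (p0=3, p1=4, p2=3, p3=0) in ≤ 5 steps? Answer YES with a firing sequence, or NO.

YES — reachable via ⟨T3, T3⟩ (2 firings)

step 1: fire T3:  (p0=3, p1=2, p2=1, p3=4) → (p0=3, p1=3, p2=2, p3=2)
step 2: fire T3:  (p0=3, p1=3, p2=2, p3=2) → (p0=3, p1=4, p2=3, p3=0)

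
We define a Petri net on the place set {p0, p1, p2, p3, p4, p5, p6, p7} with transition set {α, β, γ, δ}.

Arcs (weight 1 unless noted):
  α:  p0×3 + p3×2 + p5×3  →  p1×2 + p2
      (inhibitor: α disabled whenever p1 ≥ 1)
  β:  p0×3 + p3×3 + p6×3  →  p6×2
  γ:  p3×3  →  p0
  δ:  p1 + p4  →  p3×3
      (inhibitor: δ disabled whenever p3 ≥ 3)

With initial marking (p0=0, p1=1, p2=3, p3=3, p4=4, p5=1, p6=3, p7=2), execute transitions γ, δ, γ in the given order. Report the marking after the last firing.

(p0=2, p1=0, p2=3, p3=0, p4=3, p5=1, p6=3, p7=2)

step 1: fire γ:  (p0=0, p1=1, p2=3, p3=3, p4=4, p5=1, p6=3, p7=2) → (p0=1, p1=1, p2=3, p3=0, p4=4, p5=1, p6=3, p7=2)
step 2: fire δ:  (p0=1, p1=1, p2=3, p3=0, p4=4, p5=1, p6=3, p7=2) → (p0=1, p1=0, p2=3, p3=3, p4=3, p5=1, p6=3, p7=2)
step 3: fire γ:  (p0=1, p1=0, p2=3, p3=3, p4=3, p5=1, p6=3, p7=2) → (p0=2, p1=0, p2=3, p3=0, p4=3, p5=1, p6=3, p7=2)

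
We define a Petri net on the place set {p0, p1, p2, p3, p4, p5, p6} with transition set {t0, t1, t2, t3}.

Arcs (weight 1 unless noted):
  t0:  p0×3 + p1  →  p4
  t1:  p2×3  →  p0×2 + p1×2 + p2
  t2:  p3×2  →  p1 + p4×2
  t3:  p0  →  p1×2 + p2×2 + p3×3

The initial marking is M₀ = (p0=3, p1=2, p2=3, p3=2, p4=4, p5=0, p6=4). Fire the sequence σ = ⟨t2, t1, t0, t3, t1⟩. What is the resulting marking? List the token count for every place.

(p0=3, p1=8, p2=1, p3=3, p4=7, p5=0, p6=4)

step 1: fire t2:  (p0=3, p1=2, p2=3, p3=2, p4=4, p5=0, p6=4) → (p0=3, p1=3, p2=3, p3=0, p4=6, p5=0, p6=4)
step 2: fire t1:  (p0=3, p1=3, p2=3, p3=0, p4=6, p5=0, p6=4) → (p0=5, p1=5, p2=1, p3=0, p4=6, p5=0, p6=4)
step 3: fire t0:  (p0=5, p1=5, p2=1, p3=0, p4=6, p5=0, p6=4) → (p0=2, p1=4, p2=1, p3=0, p4=7, p5=0, p6=4)
step 4: fire t3:  (p0=2, p1=4, p2=1, p3=0, p4=7, p5=0, p6=4) → (p0=1, p1=6, p2=3, p3=3, p4=7, p5=0, p6=4)
step 5: fire t1:  (p0=1, p1=6, p2=3, p3=3, p4=7, p5=0, p6=4) → (p0=3, p1=8, p2=1, p3=3, p4=7, p5=0, p6=4)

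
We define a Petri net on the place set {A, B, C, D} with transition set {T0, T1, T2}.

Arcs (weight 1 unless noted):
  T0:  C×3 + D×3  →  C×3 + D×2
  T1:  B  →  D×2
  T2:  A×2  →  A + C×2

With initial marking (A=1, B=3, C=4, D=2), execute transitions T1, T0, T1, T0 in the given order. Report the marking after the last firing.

(A=1, B=1, C=4, D=4)

step 1: fire T1:  (A=1, B=3, C=4, D=2) → (A=1, B=2, C=4, D=4)
step 2: fire T0:  (A=1, B=2, C=4, D=4) → (A=1, B=2, C=4, D=3)
step 3: fire T1:  (A=1, B=2, C=4, D=3) → (A=1, B=1, C=4, D=5)
step 4: fire T0:  (A=1, B=1, C=4, D=5) → (A=1, B=1, C=4, D=4)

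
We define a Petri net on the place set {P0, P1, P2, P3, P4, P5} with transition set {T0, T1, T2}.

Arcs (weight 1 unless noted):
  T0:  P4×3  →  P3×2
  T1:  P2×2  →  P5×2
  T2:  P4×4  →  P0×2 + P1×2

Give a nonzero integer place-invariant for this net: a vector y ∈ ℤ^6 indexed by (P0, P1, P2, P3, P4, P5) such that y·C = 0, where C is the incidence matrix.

y = (P0:1, P1:-1, P2:0, P3:0, P4:0, P5:0)

Incidence matrix C (rows=places, cols=transitions):
       T0   T1   T2
   P0   0    0    2
   P1   0    0    2
   P2   0   -2    0
   P3   2    0    0
   P4  -3    0   -4
   P5   0    2    0

Candidate y = [1, -1, 0, 0, 0, 0]; check y·C column-wise:
  col T0: 1·0 + -1·0 + 0·2 + 0·-3 = 0
  col T1: 1·0 + -1·0 + 0·-2 + 0·2 = 0
  col T2: 1·2 + -1·2 + 0·-4 = 0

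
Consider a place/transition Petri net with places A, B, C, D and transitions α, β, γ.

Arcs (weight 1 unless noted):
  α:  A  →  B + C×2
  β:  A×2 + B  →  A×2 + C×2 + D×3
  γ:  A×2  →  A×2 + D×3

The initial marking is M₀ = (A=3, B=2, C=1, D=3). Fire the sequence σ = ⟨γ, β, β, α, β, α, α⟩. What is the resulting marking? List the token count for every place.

(A=0, B=2, C=13, D=15)

step 1: fire γ:  (A=3, B=2, C=1, D=3) → (A=3, B=2, C=1, D=6)
step 2: fire β:  (A=3, B=2, C=1, D=6) → (A=3, B=1, C=3, D=9)
step 3: fire β:  (A=3, B=1, C=3, D=9) → (A=3, B=0, C=5, D=12)
step 4: fire α:  (A=3, B=0, C=5, D=12) → (A=2, B=1, C=7, D=12)
step 5: fire β:  (A=2, B=1, C=7, D=12) → (A=2, B=0, C=9, D=15)
step 6: fire α:  (A=2, B=0, C=9, D=15) → (A=1, B=1, C=11, D=15)
step 7: fire α:  (A=1, B=1, C=11, D=15) → (A=0, B=2, C=13, D=15)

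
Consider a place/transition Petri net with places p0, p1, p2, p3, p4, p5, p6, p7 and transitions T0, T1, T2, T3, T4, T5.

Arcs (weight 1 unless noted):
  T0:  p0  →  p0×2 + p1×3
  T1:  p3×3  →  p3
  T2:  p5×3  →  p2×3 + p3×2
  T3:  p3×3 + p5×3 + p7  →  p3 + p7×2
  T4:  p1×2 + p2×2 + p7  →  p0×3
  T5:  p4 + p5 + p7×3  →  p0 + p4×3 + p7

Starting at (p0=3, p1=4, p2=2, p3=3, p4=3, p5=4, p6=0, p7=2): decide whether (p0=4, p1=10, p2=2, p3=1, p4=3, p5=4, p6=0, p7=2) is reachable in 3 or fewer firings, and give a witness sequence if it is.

NO — not reachable within 3 firings

depth 0: 1 marking
depth 1: 6 markings reached so far
depth 2: 16 markings reached so far
depth 3: 30 markings reached so far
target is not among the 30 markings reachable within 3 steps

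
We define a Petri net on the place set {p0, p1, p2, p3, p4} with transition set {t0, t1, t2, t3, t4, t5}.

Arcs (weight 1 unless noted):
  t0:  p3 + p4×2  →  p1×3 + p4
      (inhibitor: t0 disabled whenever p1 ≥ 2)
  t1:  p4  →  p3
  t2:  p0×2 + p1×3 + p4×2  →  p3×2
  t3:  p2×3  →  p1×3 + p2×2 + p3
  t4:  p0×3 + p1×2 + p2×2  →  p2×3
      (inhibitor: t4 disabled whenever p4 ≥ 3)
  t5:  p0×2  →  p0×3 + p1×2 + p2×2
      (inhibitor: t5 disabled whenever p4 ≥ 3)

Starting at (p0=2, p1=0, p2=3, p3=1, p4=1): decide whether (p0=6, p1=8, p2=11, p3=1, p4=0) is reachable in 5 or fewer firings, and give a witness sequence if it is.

depth 0: 1 marking
depth 1: 4 markings reached so far
depth 2: 9 markings reached so far
depth 3: 17 markings reached so far
depth 4: 29 markings reached so far
depth 5: 44 markings reached so far
target is not among the 44 markings reachable within 5 steps

NO — not reachable within 5 firings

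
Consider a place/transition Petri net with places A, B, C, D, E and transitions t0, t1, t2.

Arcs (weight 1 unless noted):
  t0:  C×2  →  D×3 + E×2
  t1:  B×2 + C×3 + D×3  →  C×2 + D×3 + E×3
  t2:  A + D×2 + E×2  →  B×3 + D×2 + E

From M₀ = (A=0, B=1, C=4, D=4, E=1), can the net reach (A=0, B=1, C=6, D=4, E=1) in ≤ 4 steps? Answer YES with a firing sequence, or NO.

NO — not reachable within 4 firings

depth 0: 1 marking
depth 1: 2 markings reached so far
depth 2: 3 markings reached so far
depth 3: 3 markings reached so far
(frontier empty at depth 3; search complete)
target is not among the 3 markings reachable within 4 steps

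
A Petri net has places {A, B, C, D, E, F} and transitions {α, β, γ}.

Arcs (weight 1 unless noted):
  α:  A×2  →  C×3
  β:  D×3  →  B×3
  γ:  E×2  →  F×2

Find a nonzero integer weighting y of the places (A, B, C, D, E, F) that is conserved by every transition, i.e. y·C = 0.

Incidence matrix C (rows=places, cols=transitions):
        α    β    γ
    A  -2    0    0
    B   0    3    0
    C   3    0    0
    D   0   -3    0
    E   0    0   -2
    F   0    0    2

Candidate y = [3, 0, 2, 0, 0, 0]; check y·C column-wise:
  col α: 3·-2 + 2·3 = 0
  col β: 3·0 + 0·3 + 2·0 + 0·-3 = 0
  col γ: 3·0 + 2·0 + 0·-2 + 0·2 = 0

y = (A:3, B:0, C:2, D:0, E:0, F:0)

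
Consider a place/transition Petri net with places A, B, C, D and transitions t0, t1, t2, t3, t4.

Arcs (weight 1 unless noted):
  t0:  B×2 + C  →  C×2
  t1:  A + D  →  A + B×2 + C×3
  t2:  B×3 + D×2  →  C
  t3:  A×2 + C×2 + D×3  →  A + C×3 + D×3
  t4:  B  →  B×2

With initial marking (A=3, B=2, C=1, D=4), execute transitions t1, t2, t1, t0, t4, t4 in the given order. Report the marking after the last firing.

(A=3, B=3, C=9, D=0)

step 1: fire t1:  (A=3, B=2, C=1, D=4) → (A=3, B=4, C=4, D=3)
step 2: fire t2:  (A=3, B=4, C=4, D=3) → (A=3, B=1, C=5, D=1)
step 3: fire t1:  (A=3, B=1, C=5, D=1) → (A=3, B=3, C=8, D=0)
step 4: fire t0:  (A=3, B=3, C=8, D=0) → (A=3, B=1, C=9, D=0)
step 5: fire t4:  (A=3, B=1, C=9, D=0) → (A=3, B=2, C=9, D=0)
step 6: fire t4:  (A=3, B=2, C=9, D=0) → (A=3, B=3, C=9, D=0)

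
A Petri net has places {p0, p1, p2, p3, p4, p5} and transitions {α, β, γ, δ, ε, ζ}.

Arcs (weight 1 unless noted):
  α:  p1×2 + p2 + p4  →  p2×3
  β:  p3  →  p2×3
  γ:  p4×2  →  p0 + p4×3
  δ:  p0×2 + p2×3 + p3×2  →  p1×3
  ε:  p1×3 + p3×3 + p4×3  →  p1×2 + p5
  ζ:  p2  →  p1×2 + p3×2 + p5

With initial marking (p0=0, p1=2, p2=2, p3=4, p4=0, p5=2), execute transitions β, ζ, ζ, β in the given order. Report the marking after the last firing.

(p0=0, p1=6, p2=6, p3=6, p4=0, p5=4)

step 1: fire β:  (p0=0, p1=2, p2=2, p3=4, p4=0, p5=2) → (p0=0, p1=2, p2=5, p3=3, p4=0, p5=2)
step 2: fire ζ:  (p0=0, p1=2, p2=5, p3=3, p4=0, p5=2) → (p0=0, p1=4, p2=4, p3=5, p4=0, p5=3)
step 3: fire ζ:  (p0=0, p1=4, p2=4, p3=5, p4=0, p5=3) → (p0=0, p1=6, p2=3, p3=7, p4=0, p5=4)
step 4: fire β:  (p0=0, p1=6, p2=3, p3=7, p4=0, p5=4) → (p0=0, p1=6, p2=6, p3=6, p4=0, p5=4)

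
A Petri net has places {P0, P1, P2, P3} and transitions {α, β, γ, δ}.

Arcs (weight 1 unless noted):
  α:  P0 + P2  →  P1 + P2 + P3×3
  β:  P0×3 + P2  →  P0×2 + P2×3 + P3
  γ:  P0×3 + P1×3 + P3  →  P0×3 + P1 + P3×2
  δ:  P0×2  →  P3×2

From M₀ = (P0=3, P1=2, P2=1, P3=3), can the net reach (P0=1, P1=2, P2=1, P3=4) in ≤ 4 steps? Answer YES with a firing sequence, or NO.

NO — not reachable within 4 firings

depth 0: 1 marking
depth 1: 4 markings reached so far
depth 2: 8 markings reached so far
depth 3: 10 markings reached so far
depth 4: 10 markings reached so far
(frontier empty at depth 4; search complete)
target is not among the 10 markings reachable within 4 steps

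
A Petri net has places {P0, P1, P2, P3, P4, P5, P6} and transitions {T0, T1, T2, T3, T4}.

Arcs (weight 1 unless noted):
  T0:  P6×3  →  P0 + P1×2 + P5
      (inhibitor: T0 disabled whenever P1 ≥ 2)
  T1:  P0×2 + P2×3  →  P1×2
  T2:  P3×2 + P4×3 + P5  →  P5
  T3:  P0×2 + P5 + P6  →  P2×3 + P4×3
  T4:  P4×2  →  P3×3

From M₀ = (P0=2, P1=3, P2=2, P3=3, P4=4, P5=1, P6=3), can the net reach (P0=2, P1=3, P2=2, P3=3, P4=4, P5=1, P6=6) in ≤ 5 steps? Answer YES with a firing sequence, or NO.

NO — not reachable within 5 firings

depth 0: 1 marking
depth 1: 4 markings reached so far
depth 2: 7 markings reached so far
depth 3: 9 markings reached so far
depth 4: 11 markings reached so far
depth 5: 11 markings reached so far
(frontier empty at depth 5; search complete)
target is not among the 11 markings reachable within 5 steps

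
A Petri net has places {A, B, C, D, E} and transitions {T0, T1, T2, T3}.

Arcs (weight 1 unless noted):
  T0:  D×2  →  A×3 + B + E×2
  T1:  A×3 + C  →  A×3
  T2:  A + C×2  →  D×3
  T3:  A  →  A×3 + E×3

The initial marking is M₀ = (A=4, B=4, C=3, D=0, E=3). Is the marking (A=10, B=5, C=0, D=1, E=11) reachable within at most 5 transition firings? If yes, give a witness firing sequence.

step 1: fire T1:  (A=4, B=4, C=3, D=0, E=3) → (A=4, B=4, C=2, D=0, E=3)
step 2: fire T2:  (A=4, B=4, C=2, D=0, E=3) → (A=3, B=4, C=0, D=3, E=3)
step 3: fire T0:  (A=3, B=4, C=0, D=3, E=3) → (A=6, B=5, C=0, D=1, E=5)
step 4: fire T3:  (A=6, B=5, C=0, D=1, E=5) → (A=8, B=5, C=0, D=1, E=8)
step 5: fire T3:  (A=8, B=5, C=0, D=1, E=8) → (A=10, B=5, C=0, D=1, E=11)

YES — reachable via ⟨T1, T2, T0, T3, T3⟩ (5 firings)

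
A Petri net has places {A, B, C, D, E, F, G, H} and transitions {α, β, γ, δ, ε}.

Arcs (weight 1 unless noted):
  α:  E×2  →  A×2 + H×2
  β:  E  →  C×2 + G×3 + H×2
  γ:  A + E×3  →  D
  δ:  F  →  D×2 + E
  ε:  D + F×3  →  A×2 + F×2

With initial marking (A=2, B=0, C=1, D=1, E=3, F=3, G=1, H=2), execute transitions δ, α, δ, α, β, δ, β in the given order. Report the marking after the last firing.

step 1: fire δ:  (A=2, B=0, C=1, D=1, E=3, F=3, G=1, H=2) → (A=2, B=0, C=1, D=3, E=4, F=2, G=1, H=2)
step 2: fire α:  (A=2, B=0, C=1, D=3, E=4, F=2, G=1, H=2) → (A=4, B=0, C=1, D=3, E=2, F=2, G=1, H=4)
step 3: fire δ:  (A=4, B=0, C=1, D=3, E=2, F=2, G=1, H=4) → (A=4, B=0, C=1, D=5, E=3, F=1, G=1, H=4)
step 4: fire α:  (A=4, B=0, C=1, D=5, E=3, F=1, G=1, H=4) → (A=6, B=0, C=1, D=5, E=1, F=1, G=1, H=6)
step 5: fire β:  (A=6, B=0, C=1, D=5, E=1, F=1, G=1, H=6) → (A=6, B=0, C=3, D=5, E=0, F=1, G=4, H=8)
step 6: fire δ:  (A=6, B=0, C=3, D=5, E=0, F=1, G=4, H=8) → (A=6, B=0, C=3, D=7, E=1, F=0, G=4, H=8)
step 7: fire β:  (A=6, B=0, C=3, D=7, E=1, F=0, G=4, H=8) → (A=6, B=0, C=5, D=7, E=0, F=0, G=7, H=10)

(A=6, B=0, C=5, D=7, E=0, F=0, G=7, H=10)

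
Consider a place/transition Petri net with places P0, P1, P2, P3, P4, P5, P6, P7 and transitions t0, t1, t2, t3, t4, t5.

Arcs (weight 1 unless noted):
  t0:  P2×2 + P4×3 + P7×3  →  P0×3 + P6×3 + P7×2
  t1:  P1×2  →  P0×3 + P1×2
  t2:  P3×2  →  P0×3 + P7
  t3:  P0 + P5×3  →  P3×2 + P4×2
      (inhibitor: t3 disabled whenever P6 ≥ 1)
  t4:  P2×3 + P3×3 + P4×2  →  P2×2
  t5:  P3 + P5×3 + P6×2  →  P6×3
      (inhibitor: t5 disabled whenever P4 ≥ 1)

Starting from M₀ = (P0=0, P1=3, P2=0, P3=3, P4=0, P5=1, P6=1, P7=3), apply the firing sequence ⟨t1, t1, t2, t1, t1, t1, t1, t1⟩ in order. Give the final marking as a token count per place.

step 1: fire t1:  (P0=0, P1=3, P2=0, P3=3, P4=0, P5=1, P6=1, P7=3) → (P0=3, P1=3, P2=0, P3=3, P4=0, P5=1, P6=1, P7=3)
step 2: fire t1:  (P0=3, P1=3, P2=0, P3=3, P4=0, P5=1, P6=1, P7=3) → (P0=6, P1=3, P2=0, P3=3, P4=0, P5=1, P6=1, P7=3)
step 3: fire t2:  (P0=6, P1=3, P2=0, P3=3, P4=0, P5=1, P6=1, P7=3) → (P0=9, P1=3, P2=0, P3=1, P4=0, P5=1, P6=1, P7=4)
step 4: fire t1:  (P0=9, P1=3, P2=0, P3=1, P4=0, P5=1, P6=1, P7=4) → (P0=12, P1=3, P2=0, P3=1, P4=0, P5=1, P6=1, P7=4)
step 5: fire t1:  (P0=12, P1=3, P2=0, P3=1, P4=0, P5=1, P6=1, P7=4) → (P0=15, P1=3, P2=0, P3=1, P4=0, P5=1, P6=1, P7=4)
step 6: fire t1:  (P0=15, P1=3, P2=0, P3=1, P4=0, P5=1, P6=1, P7=4) → (P0=18, P1=3, P2=0, P3=1, P4=0, P5=1, P6=1, P7=4)
step 7: fire t1:  (P0=18, P1=3, P2=0, P3=1, P4=0, P5=1, P6=1, P7=4) → (P0=21, P1=3, P2=0, P3=1, P4=0, P5=1, P6=1, P7=4)
step 8: fire t1:  (P0=21, P1=3, P2=0, P3=1, P4=0, P5=1, P6=1, P7=4) → (P0=24, P1=3, P2=0, P3=1, P4=0, P5=1, P6=1, P7=4)

(P0=24, P1=3, P2=0, P3=1, P4=0, P5=1, P6=1, P7=4)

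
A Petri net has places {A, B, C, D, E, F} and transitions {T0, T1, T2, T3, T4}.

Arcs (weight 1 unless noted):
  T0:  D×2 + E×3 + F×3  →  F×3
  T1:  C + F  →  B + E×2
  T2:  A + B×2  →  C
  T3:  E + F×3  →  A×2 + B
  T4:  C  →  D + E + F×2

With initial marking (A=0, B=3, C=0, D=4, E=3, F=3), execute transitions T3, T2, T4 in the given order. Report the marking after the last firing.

step 1: fire T3:  (A=0, B=3, C=0, D=4, E=3, F=3) → (A=2, B=4, C=0, D=4, E=2, F=0)
step 2: fire T2:  (A=2, B=4, C=0, D=4, E=2, F=0) → (A=1, B=2, C=1, D=4, E=2, F=0)
step 3: fire T4:  (A=1, B=2, C=1, D=4, E=2, F=0) → (A=1, B=2, C=0, D=5, E=3, F=2)

(A=1, B=2, C=0, D=5, E=3, F=2)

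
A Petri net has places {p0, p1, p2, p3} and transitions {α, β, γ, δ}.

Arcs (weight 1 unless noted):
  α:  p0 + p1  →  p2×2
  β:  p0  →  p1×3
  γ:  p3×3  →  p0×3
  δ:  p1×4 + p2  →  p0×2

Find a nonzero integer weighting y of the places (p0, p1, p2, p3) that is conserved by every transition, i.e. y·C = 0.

Incidence matrix C (rows=places, cols=transitions):
        α    β    γ    δ
   p0  -1   -1    3    2
   p1  -1    3    0   -4
   p2   2    0    0   -1
   p3   0    0   -3    0

Candidate y = [3, 1, 2, 3]; check y·C column-wise:
  col α: 3·-1 + 1·-1 + 2·2 + 3·0 = 0
  col β: 3·-1 + 1·3 + 2·0 + 3·0 = 0
  col γ: 3·3 + 1·0 + 2·0 + 3·-3 = 0
  col δ: 3·2 + 1·-4 + 2·-1 + 3·0 = 0

y = (p0:3, p1:1, p2:2, p3:3)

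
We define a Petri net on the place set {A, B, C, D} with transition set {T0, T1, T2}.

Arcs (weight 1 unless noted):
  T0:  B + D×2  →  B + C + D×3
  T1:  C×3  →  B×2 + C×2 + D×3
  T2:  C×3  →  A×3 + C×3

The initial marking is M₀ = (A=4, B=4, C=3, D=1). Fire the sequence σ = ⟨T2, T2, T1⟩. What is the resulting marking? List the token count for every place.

(A=10, B=6, C=2, D=4)

step 1: fire T2:  (A=4, B=4, C=3, D=1) → (A=7, B=4, C=3, D=1)
step 2: fire T2:  (A=7, B=4, C=3, D=1) → (A=10, B=4, C=3, D=1)
step 3: fire T1:  (A=10, B=4, C=3, D=1) → (A=10, B=6, C=2, D=4)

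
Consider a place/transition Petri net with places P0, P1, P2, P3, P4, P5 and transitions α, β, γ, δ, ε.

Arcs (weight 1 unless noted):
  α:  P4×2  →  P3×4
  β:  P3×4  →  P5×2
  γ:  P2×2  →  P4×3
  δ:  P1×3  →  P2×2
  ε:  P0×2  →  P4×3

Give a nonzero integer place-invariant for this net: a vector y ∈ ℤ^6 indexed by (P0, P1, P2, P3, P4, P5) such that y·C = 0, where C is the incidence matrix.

Incidence matrix C (rows=places, cols=transitions):
        α    β    γ    δ    ε
   P0   0    0    0    0   -2
   P1   0    0    0   -3    0
   P2   0    0   -2    2    0
   P3   4   -4    0    0    0
   P4  -2    0    3    0    3
   P5   0    2    0    0    0

Candidate y = [3, 2, 3, 1, 2, 2]; check y·C column-wise:
  col α: 3·0 + 2·0 + 3·0 + 1·4 + 2·-2 + 2·0 = 0
  col β: 3·0 + 2·0 + 3·0 + 1·-4 + 2·0 + 2·2 = 0
  col γ: 3·0 + 2·0 + 3·-2 + 1·0 + 2·3 + 2·0 = 0
  col δ: 3·0 + 2·-3 + 3·2 + 1·0 + 2·0 + 2·0 = 0
  col ε: 3·-2 + 2·0 + 3·0 + 1·0 + 2·3 + 2·0 = 0

y = (P0:3, P1:2, P2:3, P3:1, P4:2, P5:2)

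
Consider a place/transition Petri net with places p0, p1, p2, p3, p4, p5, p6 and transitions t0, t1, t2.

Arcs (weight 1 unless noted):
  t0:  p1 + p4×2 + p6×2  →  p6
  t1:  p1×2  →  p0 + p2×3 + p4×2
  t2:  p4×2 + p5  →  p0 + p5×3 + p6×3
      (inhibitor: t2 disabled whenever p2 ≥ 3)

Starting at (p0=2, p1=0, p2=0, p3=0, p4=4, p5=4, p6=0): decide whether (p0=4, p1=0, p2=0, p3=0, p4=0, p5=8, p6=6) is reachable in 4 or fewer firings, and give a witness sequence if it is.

step 1: fire t2:  (p0=2, p1=0, p2=0, p3=0, p4=4, p5=4, p6=0) → (p0=3, p1=0, p2=0, p3=0, p4=2, p5=6, p6=3)
step 2: fire t2:  (p0=3, p1=0, p2=0, p3=0, p4=2, p5=6, p6=3) → (p0=4, p1=0, p2=0, p3=0, p4=0, p5=8, p6=6)

YES — reachable via ⟨t2, t2⟩ (2 firings)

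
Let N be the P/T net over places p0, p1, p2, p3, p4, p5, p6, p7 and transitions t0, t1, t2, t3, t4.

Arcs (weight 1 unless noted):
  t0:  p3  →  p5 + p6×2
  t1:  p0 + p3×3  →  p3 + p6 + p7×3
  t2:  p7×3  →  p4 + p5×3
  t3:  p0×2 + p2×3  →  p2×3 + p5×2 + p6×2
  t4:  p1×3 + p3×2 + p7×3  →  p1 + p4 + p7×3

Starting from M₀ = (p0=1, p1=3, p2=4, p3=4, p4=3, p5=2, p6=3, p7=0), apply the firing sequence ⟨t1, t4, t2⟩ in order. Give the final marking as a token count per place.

step 1: fire t1:  (p0=1, p1=3, p2=4, p3=4, p4=3, p5=2, p6=3, p7=0) → (p0=0, p1=3, p2=4, p3=2, p4=3, p5=2, p6=4, p7=3)
step 2: fire t4:  (p0=0, p1=3, p2=4, p3=2, p4=3, p5=2, p6=4, p7=3) → (p0=0, p1=1, p2=4, p3=0, p4=4, p5=2, p6=4, p7=3)
step 3: fire t2:  (p0=0, p1=1, p2=4, p3=0, p4=4, p5=2, p6=4, p7=3) → (p0=0, p1=1, p2=4, p3=0, p4=5, p5=5, p6=4, p7=0)

(p0=0, p1=1, p2=4, p3=0, p4=5, p5=5, p6=4, p7=0)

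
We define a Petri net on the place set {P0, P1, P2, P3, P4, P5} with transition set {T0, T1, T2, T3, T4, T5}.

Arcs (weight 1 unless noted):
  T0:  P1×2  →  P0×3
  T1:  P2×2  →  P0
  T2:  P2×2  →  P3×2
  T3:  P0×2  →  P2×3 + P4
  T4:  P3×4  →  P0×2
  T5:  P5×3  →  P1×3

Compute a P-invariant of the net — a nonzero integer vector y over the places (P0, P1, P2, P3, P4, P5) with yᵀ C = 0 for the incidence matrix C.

y = (P0:2, P1:3, P2:1, P3:1, P4:1, P5:3)

Incidence matrix C (rows=places, cols=transitions):
       T0   T1   T2   T3   T4   T5
   P0   3    1    0   -2    2    0
   P1  -2    0    0    0    0    3
   P2   0   -2   -2    3    0    0
   P3   0    0    2    0   -4    0
   P4   0    0    0    1    0    0
   P5   0    0    0    0    0   -3

Candidate y = [2, 3, 1, 1, 1, 3]; check y·C column-wise:
  col T0: 2·3 + 3·-2 + 1·0 + 1·0 + 1·0 + 3·0 = 0
  col T1: 2·1 + 3·0 + 1·-2 + 1·0 + 1·0 + 3·0 = 0
  col T2: 2·0 + 3·0 + 1·-2 + 1·2 + 1·0 + 3·0 = 0
  col T3: 2·-2 + 3·0 + 1·3 + 1·0 + 1·1 + 3·0 = 0
  col T4: 2·2 + 3·0 + 1·0 + 1·-4 + 1·0 + 3·0 = 0
  col T5: 2·0 + 3·3 + 1·0 + 1·0 + 1·0 + 3·-3 = 0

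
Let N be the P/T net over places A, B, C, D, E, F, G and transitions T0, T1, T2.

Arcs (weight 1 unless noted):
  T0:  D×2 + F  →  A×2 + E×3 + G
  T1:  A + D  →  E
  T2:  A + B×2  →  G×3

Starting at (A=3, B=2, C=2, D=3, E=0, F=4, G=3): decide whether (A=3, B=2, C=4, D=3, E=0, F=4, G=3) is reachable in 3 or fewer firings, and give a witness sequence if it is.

NO — not reachable within 3 firings

depth 0: 1 marking
depth 1: 4 markings reached so far
depth 2: 8 markings reached so far
depth 3: 11 markings reached so far
target is not among the 11 markings reachable within 3 steps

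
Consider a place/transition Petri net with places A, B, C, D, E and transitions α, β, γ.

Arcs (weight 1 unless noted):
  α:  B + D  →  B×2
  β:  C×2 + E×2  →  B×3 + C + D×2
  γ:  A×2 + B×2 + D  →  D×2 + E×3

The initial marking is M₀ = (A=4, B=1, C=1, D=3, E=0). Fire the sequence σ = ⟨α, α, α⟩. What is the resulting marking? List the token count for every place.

(A=4, B=4, C=1, D=0, E=0)

step 1: fire α:  (A=4, B=1, C=1, D=3, E=0) → (A=4, B=2, C=1, D=2, E=0)
step 2: fire α:  (A=4, B=2, C=1, D=2, E=0) → (A=4, B=3, C=1, D=1, E=0)
step 3: fire α:  (A=4, B=3, C=1, D=1, E=0) → (A=4, B=4, C=1, D=0, E=0)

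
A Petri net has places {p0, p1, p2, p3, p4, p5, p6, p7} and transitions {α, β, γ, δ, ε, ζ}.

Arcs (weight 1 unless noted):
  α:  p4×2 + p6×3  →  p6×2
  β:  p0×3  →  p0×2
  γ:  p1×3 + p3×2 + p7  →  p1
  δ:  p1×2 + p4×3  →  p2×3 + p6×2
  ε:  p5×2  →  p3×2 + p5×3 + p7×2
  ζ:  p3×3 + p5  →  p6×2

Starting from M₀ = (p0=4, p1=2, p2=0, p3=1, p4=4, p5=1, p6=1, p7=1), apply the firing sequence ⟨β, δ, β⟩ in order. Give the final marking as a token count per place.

step 1: fire β:  (p0=4, p1=2, p2=0, p3=1, p4=4, p5=1, p6=1, p7=1) → (p0=3, p1=2, p2=0, p3=1, p4=4, p5=1, p6=1, p7=1)
step 2: fire δ:  (p0=3, p1=2, p2=0, p3=1, p4=4, p5=1, p6=1, p7=1) → (p0=3, p1=0, p2=3, p3=1, p4=1, p5=1, p6=3, p7=1)
step 3: fire β:  (p0=3, p1=0, p2=3, p3=1, p4=1, p5=1, p6=3, p7=1) → (p0=2, p1=0, p2=3, p3=1, p4=1, p5=1, p6=3, p7=1)

(p0=2, p1=0, p2=3, p3=1, p4=1, p5=1, p6=3, p7=1)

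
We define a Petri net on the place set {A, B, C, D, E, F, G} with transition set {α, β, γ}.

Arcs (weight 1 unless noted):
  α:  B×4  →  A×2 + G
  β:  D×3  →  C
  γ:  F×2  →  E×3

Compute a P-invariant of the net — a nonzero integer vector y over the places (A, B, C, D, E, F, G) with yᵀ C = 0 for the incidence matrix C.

Incidence matrix C (rows=places, cols=transitions):
        α    β    γ
    A   2    0    0
    B  -4    0    0
    C   0    1    0
    D   0   -3    0
    E   0    0    3
    F   0    0   -2
    G   1    0    0

Candidate y = [2, 1, 0, 0, 0, 0, 0]; check y·C column-wise:
  col α: 2·2 + 1·-4 + 0·1 = 0
  col β: 2·0 + 1·0 + 0·1 + 0·-3 = 0
  col γ: 2·0 + 1·0 + 0·3 + 0·-2 = 0

y = (A:2, B:1, C:0, D:0, E:0, F:0, G:0)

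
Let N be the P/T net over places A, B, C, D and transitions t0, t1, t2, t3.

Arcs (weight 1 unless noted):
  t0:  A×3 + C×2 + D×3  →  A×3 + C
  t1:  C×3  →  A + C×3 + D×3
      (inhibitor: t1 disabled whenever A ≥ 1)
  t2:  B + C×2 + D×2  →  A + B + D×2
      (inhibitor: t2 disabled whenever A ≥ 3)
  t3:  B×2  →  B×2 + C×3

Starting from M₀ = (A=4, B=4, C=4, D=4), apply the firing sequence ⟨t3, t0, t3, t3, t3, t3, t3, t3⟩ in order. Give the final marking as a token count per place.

step 1: fire t3:  (A=4, B=4, C=4, D=4) → (A=4, B=4, C=7, D=4)
step 2: fire t0:  (A=4, B=4, C=7, D=4) → (A=4, B=4, C=6, D=1)
step 3: fire t3:  (A=4, B=4, C=6, D=1) → (A=4, B=4, C=9, D=1)
step 4: fire t3:  (A=4, B=4, C=9, D=1) → (A=4, B=4, C=12, D=1)
step 5: fire t3:  (A=4, B=4, C=12, D=1) → (A=4, B=4, C=15, D=1)
step 6: fire t3:  (A=4, B=4, C=15, D=1) → (A=4, B=4, C=18, D=1)
step 7: fire t3:  (A=4, B=4, C=18, D=1) → (A=4, B=4, C=21, D=1)
step 8: fire t3:  (A=4, B=4, C=21, D=1) → (A=4, B=4, C=24, D=1)

(A=4, B=4, C=24, D=1)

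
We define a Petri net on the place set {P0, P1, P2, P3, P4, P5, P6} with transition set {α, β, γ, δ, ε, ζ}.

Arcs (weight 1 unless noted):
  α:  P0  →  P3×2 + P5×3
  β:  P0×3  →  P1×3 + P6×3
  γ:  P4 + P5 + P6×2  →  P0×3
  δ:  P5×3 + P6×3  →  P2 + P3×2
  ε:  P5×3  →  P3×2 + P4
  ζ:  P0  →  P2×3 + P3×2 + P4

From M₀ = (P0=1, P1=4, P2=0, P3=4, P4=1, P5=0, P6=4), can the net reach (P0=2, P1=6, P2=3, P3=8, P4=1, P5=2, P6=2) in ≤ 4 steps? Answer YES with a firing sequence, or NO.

NO — not reachable within 4 firings

depth 0: 1 marking
depth 1: 3 markings reached so far
depth 2: 6 markings reached so far
depth 3: 9 markings reached so far
depth 4: 14 markings reached so far
target is not among the 14 markings reachable within 4 steps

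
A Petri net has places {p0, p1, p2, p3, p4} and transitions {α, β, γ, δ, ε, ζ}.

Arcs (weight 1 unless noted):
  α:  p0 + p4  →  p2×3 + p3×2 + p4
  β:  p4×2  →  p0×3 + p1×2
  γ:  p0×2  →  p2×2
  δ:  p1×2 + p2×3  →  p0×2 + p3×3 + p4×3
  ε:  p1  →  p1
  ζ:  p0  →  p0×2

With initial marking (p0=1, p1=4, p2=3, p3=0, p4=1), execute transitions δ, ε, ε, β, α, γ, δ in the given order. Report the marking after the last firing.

step 1: fire δ:  (p0=1, p1=4, p2=3, p3=0, p4=1) → (p0=3, p1=2, p2=0, p3=3, p4=4)
step 2: fire ε:  (p0=3, p1=2, p2=0, p3=3, p4=4) → (p0=3, p1=2, p2=0, p3=3, p4=4)
step 3: fire ε:  (p0=3, p1=2, p2=0, p3=3, p4=4) → (p0=3, p1=2, p2=0, p3=3, p4=4)
step 4: fire β:  (p0=3, p1=2, p2=0, p3=3, p4=4) → (p0=6, p1=4, p2=0, p3=3, p4=2)
step 5: fire α:  (p0=6, p1=4, p2=0, p3=3, p4=2) → (p0=5, p1=4, p2=3, p3=5, p4=2)
step 6: fire γ:  (p0=5, p1=4, p2=3, p3=5, p4=2) → (p0=3, p1=4, p2=5, p3=5, p4=2)
step 7: fire δ:  (p0=3, p1=4, p2=5, p3=5, p4=2) → (p0=5, p1=2, p2=2, p3=8, p4=5)

(p0=5, p1=2, p2=2, p3=8, p4=5)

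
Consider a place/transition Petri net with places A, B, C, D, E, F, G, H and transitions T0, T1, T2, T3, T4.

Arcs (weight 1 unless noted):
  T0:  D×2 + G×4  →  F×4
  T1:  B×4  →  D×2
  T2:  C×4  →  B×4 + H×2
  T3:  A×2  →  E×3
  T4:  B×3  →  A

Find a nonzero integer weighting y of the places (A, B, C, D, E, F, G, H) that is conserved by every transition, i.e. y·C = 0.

Incidence matrix C (rows=places, cols=transitions):
       T0   T1   T2   T3   T4
    A   0    0    0   -2    1
    B   0   -4    4    0   -3
    C   0    0   -4    0    0
    D  -2    2    0    0    0
    E   0    0    0    3    0
    F   4    0    0    0    0
    G  -4    0    0    0    0
    H   0    0    2    0    0

Candidate y = [3, 1, 1, 2, 2, 1, 0, 0]; check y·C column-wise:
  col T0: 3·0 + 1·0 + 1·0 + 2·-2 + 2·0 + 1·4 + 0·-4 = 0
  col T1: 3·0 + 1·-4 + 1·0 + 2·2 + 2·0 + 1·0 = 0
  col T2: 3·0 + 1·4 + 1·-4 + 2·0 + 2·0 + 1·0 + 0·2 = 0
  col T3: 3·-2 + 1·0 + 1·0 + 2·0 + 2·3 + 1·0 = 0
  col T4: 3·1 + 1·-3 + 1·0 + 2·0 + 2·0 + 1·0 = 0

y = (A:3, B:1, C:1, D:2, E:2, F:1, G:0, H:0)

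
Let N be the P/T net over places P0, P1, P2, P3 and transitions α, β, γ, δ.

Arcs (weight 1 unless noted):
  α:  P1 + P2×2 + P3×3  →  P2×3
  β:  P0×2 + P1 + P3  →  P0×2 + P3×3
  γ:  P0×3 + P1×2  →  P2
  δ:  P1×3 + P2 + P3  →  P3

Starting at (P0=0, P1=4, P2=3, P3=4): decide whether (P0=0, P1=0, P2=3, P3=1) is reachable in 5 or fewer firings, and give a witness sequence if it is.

step 1: fire α:  (P0=0, P1=4, P2=3, P3=4) → (P0=0, P1=3, P2=4, P3=1)
step 2: fire δ:  (P0=0, P1=3, P2=4, P3=1) → (P0=0, P1=0, P2=3, P3=1)

YES — reachable via ⟨α, δ⟩ (2 firings)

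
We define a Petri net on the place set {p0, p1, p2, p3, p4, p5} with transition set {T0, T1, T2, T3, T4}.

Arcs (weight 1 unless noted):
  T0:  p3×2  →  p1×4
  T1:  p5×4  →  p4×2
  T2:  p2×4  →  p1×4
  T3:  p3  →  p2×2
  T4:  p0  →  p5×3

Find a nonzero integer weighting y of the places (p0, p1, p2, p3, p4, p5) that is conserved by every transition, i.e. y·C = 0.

Incidence matrix C (rows=places, cols=transitions):
       T0   T1   T2   T3   T4
   p0   0    0    0    0   -1
   p1   4    0    4    0    0
   p2   0    0   -4    2    0
   p3  -2    0    0   -1    0
   p4   0    2    0    0    0
   p5   0   -4    0    0    3

Candidate y = [0, 1, 1, 2, 0, 0]; check y·C column-wise:
  col T0: 1·4 + 1·0 + 2·-2 = 0
  col T1: 1·0 + 1·0 + 2·0 + 0·2 + 0·-4 = 0
  col T2: 1·4 + 1·-4 + 2·0 = 0
  col T3: 1·0 + 1·2 + 2·-1 = 0
  col T4: 0·-1 + 1·0 + 1·0 + 2·0 + 0·3 = 0

y = (p0:0, p1:1, p2:1, p3:2, p4:0, p5:0)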